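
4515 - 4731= -216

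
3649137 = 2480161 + 1168976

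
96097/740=96097/740 = 129.86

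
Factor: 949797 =3^2*105533^1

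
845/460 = 169/92  =  1.84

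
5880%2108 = 1664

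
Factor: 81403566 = 2^1*3^1*1409^1*9629^1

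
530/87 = 530/87 = 6.09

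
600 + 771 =1371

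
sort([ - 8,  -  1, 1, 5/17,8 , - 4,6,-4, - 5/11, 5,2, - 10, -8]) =[-10,-8 , -8, - 4, - 4,- 1,-5/11, 5/17, 1,2,5,6,8]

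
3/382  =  3/382 = 0.01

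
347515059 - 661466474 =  - 313951415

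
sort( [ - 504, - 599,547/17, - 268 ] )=[ - 599, - 504  ,-268 , 547/17] 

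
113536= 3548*32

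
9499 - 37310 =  - 27811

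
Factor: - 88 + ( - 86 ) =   -  2^1*3^1*29^1 = -174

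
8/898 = 4/449 = 0.01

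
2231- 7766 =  - 5535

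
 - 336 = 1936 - 2272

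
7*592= 4144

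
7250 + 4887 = 12137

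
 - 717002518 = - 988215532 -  - 271213014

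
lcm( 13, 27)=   351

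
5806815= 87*66745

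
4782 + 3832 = 8614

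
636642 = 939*678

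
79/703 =79/703=0.11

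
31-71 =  - 40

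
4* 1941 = 7764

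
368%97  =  77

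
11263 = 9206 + 2057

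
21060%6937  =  249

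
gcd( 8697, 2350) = 1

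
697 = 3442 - 2745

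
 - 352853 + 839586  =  486733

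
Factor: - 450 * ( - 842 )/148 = 94725/37 = 3^2*5^2*37^( - 1 )*421^1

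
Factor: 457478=2^1 * 7^1*41^1 *797^1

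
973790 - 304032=669758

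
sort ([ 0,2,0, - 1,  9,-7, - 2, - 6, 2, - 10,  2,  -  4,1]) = [ - 10, - 7, - 6, -4,-2, - 1,0,0,1,2, 2,2, 9 ]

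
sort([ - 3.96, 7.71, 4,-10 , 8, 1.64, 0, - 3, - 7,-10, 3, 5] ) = [-10,  -  10,-7,- 3.96, -3,0,1.64, 3 , 4,5, 7.71,  8]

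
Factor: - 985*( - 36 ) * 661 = 2^2*3^2*5^1*197^1 *661^1 = 23439060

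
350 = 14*25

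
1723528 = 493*3496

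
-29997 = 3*( - 9999 )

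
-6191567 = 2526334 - 8717901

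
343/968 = 343/968 = 0.35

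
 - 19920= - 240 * 83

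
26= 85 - 59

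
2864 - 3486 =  - 622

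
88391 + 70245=158636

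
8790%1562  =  980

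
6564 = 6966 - 402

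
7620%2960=1700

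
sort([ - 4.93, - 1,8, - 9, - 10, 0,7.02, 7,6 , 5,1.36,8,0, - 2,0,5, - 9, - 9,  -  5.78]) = [ - 10, - 9 , - 9, - 9, - 5.78,-4.93, -2, - 1 , 0, 0,0, 1.36,5,5,6,7,7.02,  8, 8]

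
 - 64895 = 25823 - 90718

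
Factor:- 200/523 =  - 2^3*5^2 *523^( - 1 ) 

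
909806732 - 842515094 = 67291638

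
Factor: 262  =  2^1 * 131^1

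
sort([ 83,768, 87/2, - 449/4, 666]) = [ - 449/4,  87/2 , 83, 666,768 ]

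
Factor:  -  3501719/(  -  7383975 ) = 3^ ( - 1 )*5^( - 2)*13^1 * 19^1*14177^1*98453^(- 1 ) 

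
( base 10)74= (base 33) 28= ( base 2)1001010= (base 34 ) 26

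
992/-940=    - 248/235 = - 1.06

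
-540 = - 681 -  - 141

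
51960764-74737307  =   - 22776543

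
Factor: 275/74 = 2^( - 1)*5^2*11^1*37^( - 1)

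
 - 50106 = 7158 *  ( - 7)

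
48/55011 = 16/18337 = 0.00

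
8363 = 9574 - 1211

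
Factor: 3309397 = 7^1*13^1*41^1*887^1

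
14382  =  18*799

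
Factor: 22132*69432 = 1536669024 =2^5*3^1*11^2*263^1*503^1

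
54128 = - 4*(-13532 ) 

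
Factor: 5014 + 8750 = 2^2*3^1*31^1*37^1=13764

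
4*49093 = 196372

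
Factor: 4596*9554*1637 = 2^3*3^1*17^1*281^1 * 383^1*1637^1 = 71880971208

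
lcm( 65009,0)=0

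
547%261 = 25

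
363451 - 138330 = 225121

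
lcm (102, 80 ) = 4080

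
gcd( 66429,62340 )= 3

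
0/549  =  0 = 0.00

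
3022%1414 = 194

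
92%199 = 92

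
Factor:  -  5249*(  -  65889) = 3^2*29^1*181^1 * 7321^1 = 345851361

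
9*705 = 6345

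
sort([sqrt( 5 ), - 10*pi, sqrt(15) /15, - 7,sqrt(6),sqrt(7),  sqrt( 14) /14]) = [ - 10*pi, - 7, sqrt(15)/15,sqrt(14 )/14,sqrt(5 ), sqrt( 6 ),sqrt (7) ] 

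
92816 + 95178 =187994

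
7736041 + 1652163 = 9388204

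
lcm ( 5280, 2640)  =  5280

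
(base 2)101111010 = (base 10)378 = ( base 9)460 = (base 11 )314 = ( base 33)BF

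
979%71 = 56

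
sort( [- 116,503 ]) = [ - 116, 503] 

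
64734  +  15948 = 80682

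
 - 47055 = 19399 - 66454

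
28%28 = 0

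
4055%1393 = 1269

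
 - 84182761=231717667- 315900428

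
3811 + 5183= 8994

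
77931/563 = 138 + 237/563 = 138.42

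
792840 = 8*99105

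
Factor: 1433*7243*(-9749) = -1433^1*7243^1*9749^1 =- 101187006031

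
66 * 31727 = 2093982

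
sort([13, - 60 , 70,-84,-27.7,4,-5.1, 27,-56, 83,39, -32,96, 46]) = [ - 84, - 60,-56,-32, - 27.7,-5.1, 4, 13,27, 39 , 46,70, 83, 96 ] 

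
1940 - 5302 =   -  3362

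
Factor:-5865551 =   -  5865551^1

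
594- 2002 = -1408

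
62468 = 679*92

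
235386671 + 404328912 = 639715583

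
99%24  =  3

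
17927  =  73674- 55747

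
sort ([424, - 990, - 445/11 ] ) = [- 990 , - 445/11,424]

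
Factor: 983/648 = 2^( - 3 ) * 3^(- 4 )*983^1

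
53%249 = 53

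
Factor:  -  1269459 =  - 3^3* 47017^1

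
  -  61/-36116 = 61/36116  =  0.00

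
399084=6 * 66514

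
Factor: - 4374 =-2^1*3^7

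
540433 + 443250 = 983683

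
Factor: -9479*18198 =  - 2^1*3^3*337^1*9479^1 =-172498842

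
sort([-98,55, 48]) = [ - 98, 48, 55] 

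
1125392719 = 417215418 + 708177301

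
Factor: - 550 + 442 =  - 108 = -2^2*3^3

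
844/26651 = 844/26651 = 0.03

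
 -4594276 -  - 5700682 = 1106406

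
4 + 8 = 12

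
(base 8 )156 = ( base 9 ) 132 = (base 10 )110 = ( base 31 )3H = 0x6e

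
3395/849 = 3 + 848/849 = 4.00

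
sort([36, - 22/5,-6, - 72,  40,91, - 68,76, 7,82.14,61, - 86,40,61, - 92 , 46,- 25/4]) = [-92, - 86, - 72,  -  68, - 25/4, - 6, - 22/5,  7,36,40, 40,46, 61,61,76 , 82.14, 91]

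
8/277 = 8/277 = 0.03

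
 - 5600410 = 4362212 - 9962622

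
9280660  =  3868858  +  5411802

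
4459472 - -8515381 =12974853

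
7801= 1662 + 6139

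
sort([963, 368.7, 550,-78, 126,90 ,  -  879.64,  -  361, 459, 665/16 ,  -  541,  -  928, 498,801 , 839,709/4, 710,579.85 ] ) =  [-928,-879.64, - 541 ,-361,-78,665/16, 90,  126,709/4,368.7,  459 , 498, 550, 579.85, 710, 801, 839, 963] 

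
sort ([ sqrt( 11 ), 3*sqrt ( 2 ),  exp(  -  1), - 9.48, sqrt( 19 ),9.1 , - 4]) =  [ -9.48, - 4, exp (  -  1 ),  sqrt(11 ),3*sqrt (2) , sqrt( 19 ), 9.1]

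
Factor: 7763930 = 2^1*5^1*47^1*16519^1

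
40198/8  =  5024 + 3/4 = 5024.75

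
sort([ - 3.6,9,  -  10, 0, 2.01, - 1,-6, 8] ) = [ - 10, -6,  -  3.6, - 1, 0, 2.01,  8,  9]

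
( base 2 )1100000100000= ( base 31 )6D7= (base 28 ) 7og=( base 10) 6176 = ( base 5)144201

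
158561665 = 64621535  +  93940130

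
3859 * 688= 2654992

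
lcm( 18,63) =126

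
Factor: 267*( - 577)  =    -  3^1*89^1*577^1 = - 154059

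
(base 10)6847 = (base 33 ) 69G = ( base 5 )204342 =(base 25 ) anm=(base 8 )15277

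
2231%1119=1112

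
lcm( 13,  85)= 1105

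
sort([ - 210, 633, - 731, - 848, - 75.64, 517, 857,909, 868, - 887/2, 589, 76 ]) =[ - 848, - 731,  -  887/2 , - 210 , - 75.64, 76,517,  589,633,857,868,  909] 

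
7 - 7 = 0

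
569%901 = 569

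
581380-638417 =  - 57037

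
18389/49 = 375 + 2/7 = 375.29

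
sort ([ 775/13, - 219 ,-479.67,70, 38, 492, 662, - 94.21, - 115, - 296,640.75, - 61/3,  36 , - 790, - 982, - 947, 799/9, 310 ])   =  [ - 982 , -947, - 790, - 479.67, - 296,-219, - 115  , - 94.21, - 61/3, 36,38, 775/13,70, 799/9, 310,492, 640.75, 662] 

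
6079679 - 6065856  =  13823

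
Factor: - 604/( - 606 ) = 2^1 * 3^( - 1)*101^( - 1)* 151^1 = 302/303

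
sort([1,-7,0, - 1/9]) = [ - 7, - 1/9, 0 , 1] 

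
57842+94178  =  152020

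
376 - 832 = -456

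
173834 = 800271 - 626437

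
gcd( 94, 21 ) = 1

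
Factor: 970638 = 2^1*3^1*161773^1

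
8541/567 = 15 + 4/63  =  15.06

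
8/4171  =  8/4171 = 0.00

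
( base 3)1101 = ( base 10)37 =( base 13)2b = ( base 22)1F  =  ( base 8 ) 45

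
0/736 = 0 = 0.00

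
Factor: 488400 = 2^4*3^1*5^2*11^1*37^1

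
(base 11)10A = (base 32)43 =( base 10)131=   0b10000011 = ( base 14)95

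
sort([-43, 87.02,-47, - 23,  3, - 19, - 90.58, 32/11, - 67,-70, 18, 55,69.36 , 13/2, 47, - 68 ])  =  [ - 90.58, - 70,  -  68,  -  67, - 47, - 43,  -  23, - 19,32/11, 3,13/2, 18, 47,55, 69.36,  87.02] 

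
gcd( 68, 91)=1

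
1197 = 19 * 63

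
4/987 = 4/987=   0.00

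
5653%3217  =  2436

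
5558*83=461314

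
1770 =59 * 30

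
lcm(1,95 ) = 95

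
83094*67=5567298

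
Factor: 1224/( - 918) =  - 2^2*3^(-1)=- 4/3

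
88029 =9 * 9781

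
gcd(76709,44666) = 971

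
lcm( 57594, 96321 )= 5586618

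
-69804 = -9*7756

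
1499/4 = 1499/4= 374.75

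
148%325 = 148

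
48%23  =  2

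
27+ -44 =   -  17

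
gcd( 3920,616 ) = 56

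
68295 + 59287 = 127582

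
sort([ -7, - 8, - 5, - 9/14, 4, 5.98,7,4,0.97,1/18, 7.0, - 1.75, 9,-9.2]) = [ - 9.2,-8 , - 7 , - 5,  -  1.75, - 9/14,1/18, 0.97, 4,  4,5.98, 7,7.0,9]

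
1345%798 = 547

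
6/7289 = 6/7289 = 0.00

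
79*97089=7670031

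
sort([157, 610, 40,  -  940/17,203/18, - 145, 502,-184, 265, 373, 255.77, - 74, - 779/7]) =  [ - 184 , - 145, - 779/7, - 74,-940/17, 203/18, 40, 157, 255.77,265,373, 502, 610]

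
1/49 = 1/49 = 0.02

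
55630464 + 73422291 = 129052755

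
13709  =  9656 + 4053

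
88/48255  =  88/48255 =0.00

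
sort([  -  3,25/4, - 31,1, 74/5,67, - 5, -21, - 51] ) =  [ - 51, - 31, - 21, - 5, - 3, 1, 25/4,74/5, 67]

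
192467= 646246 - 453779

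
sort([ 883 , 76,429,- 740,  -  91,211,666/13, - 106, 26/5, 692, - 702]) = [ - 740, - 702, - 106, -91,  26/5,666/13,76,211,429,692, 883 ] 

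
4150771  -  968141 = 3182630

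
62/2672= 31/1336 = 0.02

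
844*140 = 118160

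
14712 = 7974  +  6738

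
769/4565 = 769/4565 = 0.17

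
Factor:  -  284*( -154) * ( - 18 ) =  - 787248 = - 2^4*3^2*7^1*11^1*71^1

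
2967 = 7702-4735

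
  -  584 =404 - 988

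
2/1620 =1/810=0.00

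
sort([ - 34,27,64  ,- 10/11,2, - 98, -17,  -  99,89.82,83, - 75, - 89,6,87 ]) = [ - 99, - 98,-89, - 75, -34, - 17, - 10/11, 2, 6, 27,64, 83, 87,89.82 ] 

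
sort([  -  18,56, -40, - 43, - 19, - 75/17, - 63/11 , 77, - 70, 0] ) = [ - 70, - 43, - 40, - 19, - 18 ,-63/11, - 75/17,0,56,77 ]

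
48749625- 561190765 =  - 512441140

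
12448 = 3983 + 8465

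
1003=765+238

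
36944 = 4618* 8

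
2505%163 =60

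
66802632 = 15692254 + 51110378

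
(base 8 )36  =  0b11110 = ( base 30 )10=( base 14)22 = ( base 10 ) 30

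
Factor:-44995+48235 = 3240 = 2^3*3^4*5^1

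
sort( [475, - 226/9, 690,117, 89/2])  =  [ - 226/9, 89/2,117, 475,690 ] 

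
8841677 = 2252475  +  6589202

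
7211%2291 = 338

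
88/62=44/31 = 1.42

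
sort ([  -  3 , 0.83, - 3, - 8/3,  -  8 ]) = [  -  8, - 3,-3, -8/3 , 0.83 ]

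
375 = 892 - 517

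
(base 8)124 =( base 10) 84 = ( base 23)3f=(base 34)2g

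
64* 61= 3904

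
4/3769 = 4/3769 = 0.00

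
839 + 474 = 1313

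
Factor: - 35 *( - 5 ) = 175 = 5^2*7^1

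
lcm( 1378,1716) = 90948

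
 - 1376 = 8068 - 9444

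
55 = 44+11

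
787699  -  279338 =508361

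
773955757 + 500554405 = 1274510162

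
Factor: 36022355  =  5^1*7204471^1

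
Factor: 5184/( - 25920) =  - 1/5= -5^( - 1)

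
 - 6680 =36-6716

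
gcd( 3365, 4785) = 5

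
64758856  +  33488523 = 98247379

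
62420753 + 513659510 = 576080263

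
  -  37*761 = - 28157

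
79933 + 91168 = 171101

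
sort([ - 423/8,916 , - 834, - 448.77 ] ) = [ - 834, - 448.77,-423/8,916 ] 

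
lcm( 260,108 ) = 7020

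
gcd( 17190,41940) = 90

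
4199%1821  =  557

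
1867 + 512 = 2379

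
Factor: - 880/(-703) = 2^4*5^1 *11^1* 19^ ( - 1)*37^( -1 ) 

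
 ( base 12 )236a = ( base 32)3s2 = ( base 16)F82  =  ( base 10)3970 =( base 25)68K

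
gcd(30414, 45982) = 2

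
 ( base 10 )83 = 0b1010011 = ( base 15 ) 58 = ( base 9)102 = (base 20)43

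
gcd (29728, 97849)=1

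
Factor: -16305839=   - 11^2 * 17^1*7927^1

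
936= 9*104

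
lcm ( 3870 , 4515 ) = 27090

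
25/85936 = 25/85936 = 0.00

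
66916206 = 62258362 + 4657844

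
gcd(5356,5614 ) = 2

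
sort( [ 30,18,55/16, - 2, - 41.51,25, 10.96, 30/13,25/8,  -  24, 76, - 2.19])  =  [ - 41.51, - 24, - 2.19, - 2,30/13,25/8,55/16,10.96,18, 25,  30,76]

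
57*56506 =3220842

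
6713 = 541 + 6172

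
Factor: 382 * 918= 2^2*3^3 *17^1 * 191^1 =350676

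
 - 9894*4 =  - 39576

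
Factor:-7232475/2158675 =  - 289299/86347 =-3^1*73^1 * 79^ ( - 1 )*1093^ ( - 1) * 1321^1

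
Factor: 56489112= 2^3*3^2*47^1*16693^1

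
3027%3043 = 3027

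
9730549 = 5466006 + 4264543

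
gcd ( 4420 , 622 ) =2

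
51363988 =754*68122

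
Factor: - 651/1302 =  - 1/2 = - 2^(-1)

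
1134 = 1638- 504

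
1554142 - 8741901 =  - 7187759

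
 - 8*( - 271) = 2168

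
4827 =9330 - 4503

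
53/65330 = 53/65330 =0.00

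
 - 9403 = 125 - 9528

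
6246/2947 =6246/2947  =  2.12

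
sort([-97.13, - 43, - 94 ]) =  [ - 97.13, - 94, - 43]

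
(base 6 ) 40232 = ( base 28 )6kc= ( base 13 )252B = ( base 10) 5276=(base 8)12234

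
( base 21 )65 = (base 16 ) 83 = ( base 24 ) 5b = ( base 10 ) 131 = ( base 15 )8b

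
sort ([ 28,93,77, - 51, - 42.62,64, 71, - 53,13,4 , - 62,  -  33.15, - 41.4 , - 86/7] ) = [ - 62, - 53, - 51, - 42.62, - 41.4, - 33.15, - 86/7, 4,  13,28,  64, 71,77, 93] 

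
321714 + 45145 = 366859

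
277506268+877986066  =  1155492334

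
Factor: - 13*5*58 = - 3770 = -2^1*5^1*13^1*29^1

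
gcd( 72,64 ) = 8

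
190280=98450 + 91830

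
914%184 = 178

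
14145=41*345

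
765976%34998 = 31018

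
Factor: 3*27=81 =3^4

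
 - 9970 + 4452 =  - 5518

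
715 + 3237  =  3952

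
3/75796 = 3/75796 = 0.00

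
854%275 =29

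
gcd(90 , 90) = 90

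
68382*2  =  136764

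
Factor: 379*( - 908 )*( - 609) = 209576388 = 2^2*3^1*7^1*29^1*227^1*379^1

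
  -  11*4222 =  - 46442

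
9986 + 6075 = 16061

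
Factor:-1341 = - 3^2 * 149^1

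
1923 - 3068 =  - 1145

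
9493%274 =177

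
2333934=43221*54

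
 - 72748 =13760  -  86508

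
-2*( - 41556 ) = 83112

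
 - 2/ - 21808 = 1/10904 = 0.00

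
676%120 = 76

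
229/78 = 229/78  =  2.94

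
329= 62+267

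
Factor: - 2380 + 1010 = - 2^1*5^1*137^1 = - 1370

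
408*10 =4080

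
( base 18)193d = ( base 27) c2d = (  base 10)8815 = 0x226f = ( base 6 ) 104451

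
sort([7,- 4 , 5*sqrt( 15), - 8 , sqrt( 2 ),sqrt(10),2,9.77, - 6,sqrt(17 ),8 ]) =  [-8, - 6, - 4,sqrt( 2 ),2,sqrt(10),sqrt(17), 7,8, 9.77, 5*sqrt(15)]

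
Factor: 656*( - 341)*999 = - 2^4*3^3*11^1*31^1*37^1 * 41^1 = - 223472304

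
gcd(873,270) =9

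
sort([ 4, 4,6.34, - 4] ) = [ - 4,4, 4,6.34 ] 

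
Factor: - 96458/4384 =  -48229/2192 = - 2^(-4)*17^1*137^( - 1)*2837^1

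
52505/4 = 52505/4 = 13126.25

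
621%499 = 122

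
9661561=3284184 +6377377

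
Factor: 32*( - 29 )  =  -2^5*29^1 = - 928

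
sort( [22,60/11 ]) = [ 60/11, 22] 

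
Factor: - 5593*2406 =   -  13456758 = - 2^1*3^1*7^1*17^1*47^1*401^1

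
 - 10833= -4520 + -6313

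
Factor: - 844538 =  - 2^1*29^1*14561^1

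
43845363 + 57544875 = 101390238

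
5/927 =5/927 = 0.01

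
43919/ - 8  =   - 43919/8 = - 5489.88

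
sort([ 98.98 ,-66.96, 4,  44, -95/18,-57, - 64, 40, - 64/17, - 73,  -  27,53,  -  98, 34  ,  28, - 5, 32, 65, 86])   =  [ - 98, - 73,  -  66.96, - 64,  -  57, - 27, - 95/18, -5, - 64/17, 4,  28,  32, 34,40, 44, 53,65, 86,98.98]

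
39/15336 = 13/5112 = 0.00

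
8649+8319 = 16968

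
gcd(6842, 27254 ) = 2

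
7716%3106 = 1504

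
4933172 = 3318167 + 1615005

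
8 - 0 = 8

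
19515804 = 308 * 63363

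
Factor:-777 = -3^1*7^1*37^1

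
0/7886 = 0 = 0.00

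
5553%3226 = 2327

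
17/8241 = 17/8241 = 0.00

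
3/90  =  1/30  =  0.03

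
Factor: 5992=2^3 * 7^1*107^1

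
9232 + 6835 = 16067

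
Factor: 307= 307^1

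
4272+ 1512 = 5784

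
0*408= 0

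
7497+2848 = 10345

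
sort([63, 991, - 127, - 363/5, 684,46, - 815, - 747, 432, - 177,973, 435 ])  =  [ - 815,-747, - 177, - 127,- 363/5,  46,63, 432,435,684, 973, 991 ] 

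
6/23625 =2/7875 =0.00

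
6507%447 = 249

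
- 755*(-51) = 38505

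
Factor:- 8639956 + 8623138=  - 16818 = -2^1 * 3^1*2803^1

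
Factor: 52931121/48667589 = 3^1*71^(  -  1 ) *113^1*156139^1*685459^(-1)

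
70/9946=35/4973 =0.01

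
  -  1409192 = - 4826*292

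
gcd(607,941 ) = 1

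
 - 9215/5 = -1843 = - 1843.00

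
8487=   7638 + 849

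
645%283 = 79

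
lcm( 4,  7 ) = 28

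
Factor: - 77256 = -2^3*3^2 * 29^1 * 37^1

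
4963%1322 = 997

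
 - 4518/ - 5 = 903  +  3/5 = 903.60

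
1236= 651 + 585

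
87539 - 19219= 68320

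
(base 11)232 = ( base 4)10111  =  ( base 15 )137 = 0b100010101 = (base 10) 277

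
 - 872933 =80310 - 953243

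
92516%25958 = 14642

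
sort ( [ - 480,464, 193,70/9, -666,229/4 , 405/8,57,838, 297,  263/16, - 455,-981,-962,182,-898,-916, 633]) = [ - 981, - 962,-916, - 898,  -  666, - 480, - 455,70/9,263/16, 405/8,57,229/4,182,193,297,464,  633,838] 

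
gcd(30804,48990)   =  6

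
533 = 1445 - 912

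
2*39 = 78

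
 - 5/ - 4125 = 1/825 = 0.00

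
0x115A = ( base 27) 62E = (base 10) 4442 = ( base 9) 6075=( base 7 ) 15644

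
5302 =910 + 4392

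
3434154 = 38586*89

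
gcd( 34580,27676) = 4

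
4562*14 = 63868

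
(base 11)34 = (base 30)17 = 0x25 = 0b100101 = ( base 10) 37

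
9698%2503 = 2189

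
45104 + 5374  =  50478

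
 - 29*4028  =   - 116812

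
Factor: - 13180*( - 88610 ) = 2^3*5^2*659^1*8861^1=1167879800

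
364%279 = 85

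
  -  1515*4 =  -6060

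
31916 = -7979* (  -  4)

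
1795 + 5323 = 7118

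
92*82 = 7544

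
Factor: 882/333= 2^1*7^2*37^ ( - 1)  =  98/37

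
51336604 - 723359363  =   - 672022759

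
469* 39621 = 18582249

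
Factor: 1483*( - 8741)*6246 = -80966292138  =  - 2^1*3^2* 347^1*1483^1*8741^1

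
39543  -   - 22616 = 62159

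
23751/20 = 23751/20= 1187.55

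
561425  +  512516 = 1073941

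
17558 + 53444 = 71002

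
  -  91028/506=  - 180  +  26/253=- 179.90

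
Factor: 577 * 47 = 27119=47^1*577^1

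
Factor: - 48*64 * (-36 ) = 110592 = 2^12*3^3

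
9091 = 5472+3619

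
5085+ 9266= 14351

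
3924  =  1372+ 2552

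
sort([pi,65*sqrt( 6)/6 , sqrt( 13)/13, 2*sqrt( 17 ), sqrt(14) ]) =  [ sqrt (13) /13,pi,sqrt(14), 2*sqrt(17),65* sqrt(  6 ) /6 ]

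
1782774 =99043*18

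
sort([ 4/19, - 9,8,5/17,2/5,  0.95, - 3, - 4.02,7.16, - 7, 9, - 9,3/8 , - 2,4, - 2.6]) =[ - 9, - 9, - 7,- 4.02 ,-3,- 2.6, - 2, 4/19,5/17, 3/8,2/5,0.95,4, 7.16,8, 9 ]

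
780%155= 5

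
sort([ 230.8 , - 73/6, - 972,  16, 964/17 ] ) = [  -  972,- 73/6, 16,964/17,230.8 ] 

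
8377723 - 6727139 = 1650584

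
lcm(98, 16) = 784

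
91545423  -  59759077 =31786346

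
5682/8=710  +  1/4=710.25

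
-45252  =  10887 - 56139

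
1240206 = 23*53922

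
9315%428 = 327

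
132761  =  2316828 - 2184067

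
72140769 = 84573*853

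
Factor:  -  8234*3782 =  - 2^2*23^1*31^1 * 61^1*179^1 = - 31140988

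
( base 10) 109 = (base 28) 3p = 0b1101101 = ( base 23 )4H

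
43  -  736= - 693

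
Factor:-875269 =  - 875269^1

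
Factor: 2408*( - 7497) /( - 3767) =18052776/3767 = 2^3*3^2*7^3*17^1*43^1 * 3767^( - 1) 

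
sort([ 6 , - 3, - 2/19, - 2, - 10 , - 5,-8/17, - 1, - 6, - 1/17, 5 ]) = [ - 10, - 6,-5,  -  3,  -  2, - 1, - 8/17 , - 2/19, - 1/17, 5,  6]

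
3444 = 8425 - 4981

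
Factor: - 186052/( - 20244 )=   193/21 = 3^( - 1)*7^( - 1)*193^1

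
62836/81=62836/81 = 775.75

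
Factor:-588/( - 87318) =2/297= 2^1*3^(-3)*11^(-1 ) 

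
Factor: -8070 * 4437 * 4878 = - 2^2*3^5*5^1*17^1* 29^1*269^1*271^1=- 174664546020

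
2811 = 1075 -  - 1736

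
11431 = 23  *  497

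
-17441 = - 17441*1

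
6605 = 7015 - 410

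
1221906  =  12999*94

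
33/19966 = 33/19966 =0.00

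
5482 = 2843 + 2639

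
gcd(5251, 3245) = 59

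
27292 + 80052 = 107344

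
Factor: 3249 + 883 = 2^2*1033^1 = 4132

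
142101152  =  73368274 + 68732878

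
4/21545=4/21545 =0.00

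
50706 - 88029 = -37323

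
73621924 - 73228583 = 393341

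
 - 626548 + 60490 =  - 566058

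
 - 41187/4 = -10297 + 1/4  =  - 10296.75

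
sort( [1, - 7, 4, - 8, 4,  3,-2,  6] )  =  [- 8, - 7 ,  -  2,1,3, 4, 4, 6 ] 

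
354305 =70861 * 5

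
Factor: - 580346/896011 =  - 2^1*13^2*17^1*23^ ( - 1)*101^1  *  163^(-1 )  *  239^( - 1)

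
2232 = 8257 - 6025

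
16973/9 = 1885 + 8/9=1885.89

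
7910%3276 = 1358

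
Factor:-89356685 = -5^1*11^3  *  29^1 * 463^1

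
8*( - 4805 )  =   - 38440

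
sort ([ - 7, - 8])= [ - 8, - 7]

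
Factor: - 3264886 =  - 2^1*1249^1*1307^1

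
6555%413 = 360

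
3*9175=27525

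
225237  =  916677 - 691440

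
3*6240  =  18720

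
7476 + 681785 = 689261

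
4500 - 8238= - 3738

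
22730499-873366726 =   -  850636227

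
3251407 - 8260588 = -5009181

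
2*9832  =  19664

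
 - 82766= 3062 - 85828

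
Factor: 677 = 677^1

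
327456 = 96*3411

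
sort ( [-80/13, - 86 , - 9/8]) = [ - 86, - 80/13, - 9/8 ]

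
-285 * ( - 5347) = 1523895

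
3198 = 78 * 41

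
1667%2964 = 1667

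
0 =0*81832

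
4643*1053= 4889079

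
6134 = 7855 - 1721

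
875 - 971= -96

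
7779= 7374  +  405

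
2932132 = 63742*46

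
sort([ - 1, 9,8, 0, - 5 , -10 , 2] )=[ -10, -5,-1, 0  ,  2, 8, 9]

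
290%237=53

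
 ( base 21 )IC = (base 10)390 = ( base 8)606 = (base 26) F0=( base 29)dd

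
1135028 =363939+771089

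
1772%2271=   1772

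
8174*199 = 1626626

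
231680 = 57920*4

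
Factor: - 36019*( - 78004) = 2809626076 = 2^2 * 181^1*199^1 * 19501^1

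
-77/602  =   - 1 + 75/86 =- 0.13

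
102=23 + 79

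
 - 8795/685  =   - 13 + 22/137 = -  12.84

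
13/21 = 13/21 = 0.62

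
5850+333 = 6183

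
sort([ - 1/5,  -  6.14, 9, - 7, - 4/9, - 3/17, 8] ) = [ - 7 , - 6.14, - 4/9, - 1/5, - 3/17, 8, 9]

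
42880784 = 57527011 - 14646227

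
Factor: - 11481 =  - 3^1*43^1*89^1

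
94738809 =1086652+93652157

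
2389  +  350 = 2739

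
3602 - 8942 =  - 5340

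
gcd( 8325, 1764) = 9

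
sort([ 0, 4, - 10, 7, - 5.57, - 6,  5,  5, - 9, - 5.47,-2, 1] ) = [ - 10,- 9, - 6, - 5.57,-5.47, - 2,0,1, 4,  5, 5 , 7]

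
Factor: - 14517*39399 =- 571955283= -3^3 * 23^1*571^1*1613^1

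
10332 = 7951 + 2381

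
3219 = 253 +2966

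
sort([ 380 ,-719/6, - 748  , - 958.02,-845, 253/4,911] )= [-958.02, - 845, -748, -719/6,253/4, 380,  911]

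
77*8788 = 676676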